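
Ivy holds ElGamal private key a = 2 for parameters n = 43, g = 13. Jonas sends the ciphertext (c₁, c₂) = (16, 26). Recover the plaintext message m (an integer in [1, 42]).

Shared mask s = c₁^a mod n = 16^2 mod 43.
16^1 ≡ 16 (mod 43)
16^2 = (16^1)^2 ≡ 16^2 = 256 ≡ 41 (mod 43)
So s = 41; s⁻¹ ≡ 21 (mod 43).
m = c₂ · s⁻¹ mod 43 = 26 · 21 mod 43 = 30.

30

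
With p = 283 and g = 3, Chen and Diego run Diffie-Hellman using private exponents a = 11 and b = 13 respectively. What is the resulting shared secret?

274

Chen sends A = g^a mod p = 3^11 mod 283.
3^1 ≡ 3 (mod 283)
3^2 = (3^1)^2 ≡ 3^2 = 9 ≡ 9 (mod 283)
3^4 = (3^2)^2 ≡ 9^2 = 81 ≡ 81 (mod 283)
3^8 = (3^4)^2 ≡ 81^2 = 6561 ≡ 52 (mod 283)
3^11 = 3^8 · 3^2 · 3^1 ≡ 52 · 9 · 3 ≡ 272 (mod 283).
So A = 272. Diego then computes K = A^b mod p = 272^13 mod 283.
272^1 ≡ 272 (mod 283)
272^2 = (272^1)^2 ≡ 272^2 = 73984 ≡ 121 (mod 283)
272^4 = (272^2)^2 ≡ 121^2 = 14641 ≡ 208 (mod 283)
272^8 = (272^4)^2 ≡ 208^2 = 43264 ≡ 248 (mod 283)
272^13 = 272^8 · 272^4 · 272^1 ≡ 248 · 208 · 272 ≡ 274 (mod 283).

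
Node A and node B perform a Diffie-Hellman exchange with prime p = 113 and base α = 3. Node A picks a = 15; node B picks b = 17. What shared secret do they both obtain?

Node B sends B = α^b mod p = 3^17 mod 113.
3^1 ≡ 3 (mod 113)
3^2 = (3^1)^2 ≡ 3^2 = 9 ≡ 9 (mod 113)
3^4 = (3^2)^2 ≡ 9^2 = 81 ≡ 81 (mod 113)
3^8 = (3^4)^2 ≡ 81^2 = 6561 ≡ 7 (mod 113)
3^16 = (3^8)^2 ≡ 7^2 = 49 ≡ 49 (mod 113)
3^17 = 3^16 · 3^1 ≡ 49 · 3 ≡ 34 (mod 113).
So B = 34. Node A then computes K = B^a mod p = 34^15 mod 113.
34^1 ≡ 34 (mod 113)
34^2 = (34^1)^2 ≡ 34^2 = 1156 ≡ 26 (mod 113)
34^4 = (34^2)^2 ≡ 26^2 = 676 ≡ 111 (mod 113)
34^8 = (34^4)^2 ≡ 111^2 = 12321 ≡ 4 (mod 113)
34^15 = 34^8 · 34^4 · 34^2 · 34^1 ≡ 4 · 111 · 26 · 34 ≡ 47 (mod 113).

47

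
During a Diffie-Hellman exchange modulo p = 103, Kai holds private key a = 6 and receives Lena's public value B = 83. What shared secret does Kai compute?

Shared key K = 83^6 mod 103.
83^1 ≡ 83 (mod 103)
83^2 = (83^1)^2 ≡ 83^2 = 6889 ≡ 91 (mod 103)
83^4 = (83^2)^2 ≡ 91^2 = 8281 ≡ 41 (mod 103)
83^6 = 83^4 · 83^2 ≡ 41 · 91 ≡ 23 (mod 103).

23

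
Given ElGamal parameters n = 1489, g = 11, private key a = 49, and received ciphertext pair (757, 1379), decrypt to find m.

Shared mask s = c₁^a mod n = 757^49 mod 1489.
757^1 ≡ 757 (mod 1489)
757^2 = (757^1)^2 ≡ 757^2 = 573049 ≡ 1273 (mod 1489)
757^4 = (757^2)^2 ≡ 1273^2 = 1620529 ≡ 497 (mod 1489)
757^8 = (757^4)^2 ≡ 497^2 = 247009 ≡ 1324 (mod 1489)
757^16 = (757^8)^2 ≡ 1324^2 = 1752976 ≡ 423 (mod 1489)
757^32 = (757^16)^2 ≡ 423^2 = 178929 ≡ 249 (mod 1489)
757^49 = 757^32 · 757^16 · 757^1 ≡ 249 · 423 · 757 ≡ 1056 (mod 1489).
So s = 1056; s⁻¹ ≡ 337 (mod 1489).
m = c₂ · s⁻¹ mod 1489 = 1379 · 337 mod 1489 = 155.

155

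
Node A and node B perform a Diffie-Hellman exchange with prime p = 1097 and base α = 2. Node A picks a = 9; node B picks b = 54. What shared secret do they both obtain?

1056

Node A sends A = α^a mod p = 2^9 mod 1097.
2^1 ≡ 2 (mod 1097)
2^2 = (2^1)^2 ≡ 2^2 = 4 ≡ 4 (mod 1097)
2^4 = (2^2)^2 ≡ 4^2 = 16 ≡ 16 (mod 1097)
2^8 = (2^4)^2 ≡ 16^2 = 256 ≡ 256 (mod 1097)
2^9 = 2^8 · 2^1 ≡ 256 · 2 ≡ 512 (mod 1097).
So A = 512. Node B then computes K = A^b mod p = 512^54 mod 1097.
512^1 ≡ 512 (mod 1097)
512^2 = (512^1)^2 ≡ 512^2 = 262144 ≡ 1058 (mod 1097)
512^4 = (512^2)^2 ≡ 1058^2 = 1119364 ≡ 424 (mod 1097)
512^8 = (512^4)^2 ≡ 424^2 = 179776 ≡ 965 (mod 1097)
512^16 = (512^8)^2 ≡ 965^2 = 931225 ≡ 969 (mod 1097)
512^32 = (512^16)^2 ≡ 969^2 = 938961 ≡ 1026 (mod 1097)
512^54 = 512^32 · 512^16 · 512^4 · 512^2 ≡ 1026 · 969 · 424 · 1058 ≡ 1056 (mod 1097).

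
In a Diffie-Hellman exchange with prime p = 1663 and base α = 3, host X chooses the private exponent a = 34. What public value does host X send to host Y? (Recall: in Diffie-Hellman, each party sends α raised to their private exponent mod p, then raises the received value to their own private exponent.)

426

Public value = 3^34 mod 1663.
3^1 ≡ 3 (mod 1663)
3^2 = (3^1)^2 ≡ 3^2 = 9 ≡ 9 (mod 1663)
3^4 = (3^2)^2 ≡ 9^2 = 81 ≡ 81 (mod 1663)
3^8 = (3^4)^2 ≡ 81^2 = 6561 ≡ 1572 (mod 1663)
3^16 = (3^8)^2 ≡ 1572^2 = 2471184 ≡ 1629 (mod 1663)
3^32 = (3^16)^2 ≡ 1629^2 = 2653641 ≡ 1156 (mod 1663)
3^34 = 3^32 · 3^2 ≡ 1156 · 9 ≡ 426 (mod 1663).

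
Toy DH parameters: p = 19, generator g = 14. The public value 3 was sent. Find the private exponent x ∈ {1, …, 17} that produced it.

Try successive powers of 14 modulo 19:
14^1 ≡ 14
14^2 ≡ 6
14^3 ≡ 8
14^4 ≡ 17
14^5 ≡ 10
14^6 ≡ 7
14^7 ≡ 3
Found: x = 7.

7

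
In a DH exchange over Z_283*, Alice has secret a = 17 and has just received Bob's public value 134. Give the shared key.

Shared key K = 134^17 mod 283.
134^1 ≡ 134 (mod 283)
134^2 = (134^1)^2 ≡ 134^2 = 17956 ≡ 127 (mod 283)
134^4 = (134^2)^2 ≡ 127^2 = 16129 ≡ 281 (mod 283)
134^8 = (134^4)^2 ≡ 281^2 = 78961 ≡ 4 (mod 283)
134^16 = (134^8)^2 ≡ 4^2 = 16 ≡ 16 (mod 283)
134^17 = 134^16 · 134^1 ≡ 16 · 134 ≡ 163 (mod 283).

163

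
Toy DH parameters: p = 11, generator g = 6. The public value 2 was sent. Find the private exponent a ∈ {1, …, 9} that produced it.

Try successive powers of 6 modulo 11:
6^1 ≡ 6
6^2 ≡ 3
6^3 ≡ 7
6^4 ≡ 9
6^5 ≡ 10
6^6 ≡ 5
6^7 ≡ 8
6^8 ≡ 4
6^9 ≡ 2
Found: a = 9.

9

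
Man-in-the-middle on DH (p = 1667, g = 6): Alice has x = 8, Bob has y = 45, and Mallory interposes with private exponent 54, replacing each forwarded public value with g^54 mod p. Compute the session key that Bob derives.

Bob receives Mallory's public value M = 6^54 mod 1667 instead of the honest one.
6^1 ≡ 6 (mod 1667)
6^2 = (6^1)^2 ≡ 6^2 = 36 ≡ 36 (mod 1667)
6^4 = (6^2)^2 ≡ 36^2 = 1296 ≡ 1296 (mod 1667)
6^8 = (6^4)^2 ≡ 1296^2 = 1679616 ≡ 947 (mod 1667)
6^16 = (6^8)^2 ≡ 947^2 = 896809 ≡ 1630 (mod 1667)
6^32 = (6^16)^2 ≡ 1630^2 = 2656900 ≡ 1369 (mod 1667)
6^54 = 6^32 · 6^16 · 6^4 · 6^2 ≡ 1369 · 1630 · 1296 · 36 ≡ 1191 (mod 1667).
So M = 1191. Bob computes K = M^45 mod 1667.
1191^1 ≡ 1191 (mod 1667)
1191^2 = (1191^1)^2 ≡ 1191^2 = 1418481 ≡ 1531 (mod 1667)
1191^4 = (1191^2)^2 ≡ 1531^2 = 2343961 ≡ 159 (mod 1667)
1191^8 = (1191^4)^2 ≡ 159^2 = 25281 ≡ 276 (mod 1667)
1191^16 = (1191^8)^2 ≡ 276^2 = 76176 ≡ 1161 (mod 1667)
1191^32 = (1191^16)^2 ≡ 1161^2 = 1347921 ≡ 985 (mod 1667)
1191^45 = 1191^32 · 1191^8 · 1191^4 · 1191^1 ≡ 985 · 276 · 159 · 1191 ≡ 361 (mod 1667).

361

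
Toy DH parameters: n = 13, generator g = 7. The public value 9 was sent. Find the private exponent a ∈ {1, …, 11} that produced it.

4

Try successive powers of 7 modulo 13:
7^1 ≡ 7
7^2 ≡ 10
7^3 ≡ 5
7^4 ≡ 9
Found: a = 4.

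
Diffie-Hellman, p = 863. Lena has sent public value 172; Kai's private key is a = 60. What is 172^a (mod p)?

Shared key K = 172^60 mod 863.
172^1 ≡ 172 (mod 863)
172^2 = (172^1)^2 ≡ 172^2 = 29584 ≡ 242 (mod 863)
172^4 = (172^2)^2 ≡ 242^2 = 58564 ≡ 743 (mod 863)
172^8 = (172^4)^2 ≡ 743^2 = 552049 ≡ 592 (mod 863)
172^16 = (172^8)^2 ≡ 592^2 = 350464 ≡ 86 (mod 863)
172^32 = (172^16)^2 ≡ 86^2 = 7396 ≡ 492 (mod 863)
172^60 = 172^32 · 172^16 · 172^8 · 172^4 ≡ 492 · 86 · 592 · 743 ≡ 54 (mod 863).

54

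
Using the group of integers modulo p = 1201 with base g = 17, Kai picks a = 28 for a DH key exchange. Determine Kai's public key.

1061

Public value = 17^28 mod 1201.
17^1 ≡ 17 (mod 1201)
17^2 = (17^1)^2 ≡ 17^2 = 289 ≡ 289 (mod 1201)
17^4 = (17^2)^2 ≡ 289^2 = 83521 ≡ 652 (mod 1201)
17^8 = (17^4)^2 ≡ 652^2 = 425104 ≡ 1151 (mod 1201)
17^16 = (17^8)^2 ≡ 1151^2 = 1324801 ≡ 98 (mod 1201)
17^28 = 17^16 · 17^8 · 17^4 ≡ 98 · 1151 · 652 ≡ 1061 (mod 1201).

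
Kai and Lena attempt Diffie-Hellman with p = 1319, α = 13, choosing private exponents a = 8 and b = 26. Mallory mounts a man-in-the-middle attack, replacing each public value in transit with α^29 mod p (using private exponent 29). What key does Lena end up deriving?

176

Lena receives Mallory's public value M = 13^29 mod 1319 instead of the honest one.
13^1 ≡ 13 (mod 1319)
13^2 = (13^1)^2 ≡ 13^2 = 169 ≡ 169 (mod 1319)
13^4 = (13^2)^2 ≡ 169^2 = 28561 ≡ 862 (mod 1319)
13^8 = (13^4)^2 ≡ 862^2 = 743044 ≡ 447 (mod 1319)
13^16 = (13^8)^2 ≡ 447^2 = 199809 ≡ 640 (mod 1319)
13^29 = 13^16 · 13^8 · 13^4 · 13^1 ≡ 640 · 447 · 862 · 13 ≡ 127 (mod 1319).
So M = 127. Lena computes K = M^26 mod 1319.
127^1 ≡ 127 (mod 1319)
127^2 = (127^1)^2 ≡ 127^2 = 16129 ≡ 301 (mod 1319)
127^4 = (127^2)^2 ≡ 301^2 = 90601 ≡ 909 (mod 1319)
127^8 = (127^4)^2 ≡ 909^2 = 826281 ≡ 587 (mod 1319)
127^16 = (127^8)^2 ≡ 587^2 = 344569 ≡ 310 (mod 1319)
127^26 = 127^16 · 127^8 · 127^2 ≡ 310 · 587 · 301 ≡ 176 (mod 1319).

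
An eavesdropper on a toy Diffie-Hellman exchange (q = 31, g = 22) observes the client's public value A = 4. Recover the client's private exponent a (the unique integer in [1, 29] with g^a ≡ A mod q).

Try successive powers of 22 modulo 31:
22^1 ≡ 22
22^2 ≡ 19
22^3 ≡ 15
22^4 ≡ 20
22^5 ≡ 6
22^6 ≡ 8
22^7 ≡ 21
22^8 ≡ 28
22^9 ≡ 27
22^10 ≡ 5
22^11 ≡ 17
22^12 ≡ 2
22^13 ≡ 13
22^14 ≡ 7
22^15 ≡ 30
22^16 ≡ 9
22^17 ≡ 12
22^18 ≡ 16
22^19 ≡ 11
22^20 ≡ 25
22^21 ≡ 23
22^22 ≡ 10
22^23 ≡ 3
22^24 ≡ 4
Found: a = 24.

24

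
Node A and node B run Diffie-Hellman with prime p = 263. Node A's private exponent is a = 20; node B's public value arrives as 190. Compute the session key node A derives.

153

Shared key K = 190^20 mod 263.
190^1 ≡ 190 (mod 263)
190^2 = (190^1)^2 ≡ 190^2 = 36100 ≡ 69 (mod 263)
190^4 = (190^2)^2 ≡ 69^2 = 4761 ≡ 27 (mod 263)
190^8 = (190^4)^2 ≡ 27^2 = 729 ≡ 203 (mod 263)
190^16 = (190^8)^2 ≡ 203^2 = 41209 ≡ 181 (mod 263)
190^20 = 190^16 · 190^4 ≡ 181 · 27 ≡ 153 (mod 263).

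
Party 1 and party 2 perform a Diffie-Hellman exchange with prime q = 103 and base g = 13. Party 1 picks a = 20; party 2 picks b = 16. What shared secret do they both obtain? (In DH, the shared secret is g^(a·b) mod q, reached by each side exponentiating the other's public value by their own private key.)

100

Party 1 sends A = g^a mod q = 13^20 mod 103.
13^1 ≡ 13 (mod 103)
13^2 = (13^1)^2 ≡ 13^2 = 169 ≡ 66 (mod 103)
13^4 = (13^2)^2 ≡ 66^2 = 4356 ≡ 30 (mod 103)
13^8 = (13^4)^2 ≡ 30^2 = 900 ≡ 76 (mod 103)
13^16 = (13^8)^2 ≡ 76^2 = 5776 ≡ 8 (mod 103)
13^20 = 13^16 · 13^4 ≡ 8 · 30 ≡ 34 (mod 103).
So A = 34. Party 2 then computes K = A^b mod q = 34^16 mod 103.
34^1 ≡ 34 (mod 103)
34^2 = (34^1)^2 ≡ 34^2 = 1156 ≡ 23 (mod 103)
34^4 = (34^2)^2 ≡ 23^2 = 529 ≡ 14 (mod 103)
34^8 = (34^4)^2 ≡ 14^2 = 196 ≡ 93 (mod 103)
34^16 = (34^8)^2 ≡ 93^2 = 8649 ≡ 100 (mod 103)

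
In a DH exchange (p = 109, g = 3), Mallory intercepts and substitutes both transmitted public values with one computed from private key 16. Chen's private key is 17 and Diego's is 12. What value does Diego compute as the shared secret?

27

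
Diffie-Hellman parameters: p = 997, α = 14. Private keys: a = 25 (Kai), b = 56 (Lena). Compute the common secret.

Lena sends B = α^b mod p = 14^56 mod 997.
14^1 ≡ 14 (mod 997)
14^2 = (14^1)^2 ≡ 14^2 = 196 ≡ 196 (mod 997)
14^4 = (14^2)^2 ≡ 196^2 = 38416 ≡ 530 (mod 997)
14^8 = (14^4)^2 ≡ 530^2 = 280900 ≡ 743 (mod 997)
14^16 = (14^8)^2 ≡ 743^2 = 552049 ≡ 708 (mod 997)
14^32 = (14^16)^2 ≡ 708^2 = 501264 ≡ 770 (mod 997)
14^56 = 14^32 · 14^16 · 14^8 ≡ 770 · 708 · 743 ≡ 696 (mod 997).
So B = 696. Kai then computes K = B^a mod p = 696^25 mod 997.
696^1 ≡ 696 (mod 997)
696^2 = (696^1)^2 ≡ 696^2 = 484416 ≡ 871 (mod 997)
696^4 = (696^2)^2 ≡ 871^2 = 758641 ≡ 921 (mod 997)
696^8 = (696^4)^2 ≡ 921^2 = 848241 ≡ 791 (mod 997)
696^16 = (696^8)^2 ≡ 791^2 = 625681 ≡ 562 (mod 997)
696^25 = 696^16 · 696^8 · 696^1 ≡ 562 · 791 · 696 ≡ 228 (mod 997).

228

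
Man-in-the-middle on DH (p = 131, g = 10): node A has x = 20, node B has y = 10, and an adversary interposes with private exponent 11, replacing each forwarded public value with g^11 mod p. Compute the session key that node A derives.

Node A receives an adversary's public value M = 10^11 mod 131 instead of the honest one.
10^1 ≡ 10 (mod 131)
10^2 = (10^1)^2 ≡ 10^2 = 100 ≡ 100 (mod 131)
10^4 = (10^2)^2 ≡ 100^2 = 10000 ≡ 44 (mod 131)
10^8 = (10^4)^2 ≡ 44^2 = 1936 ≡ 102 (mod 131)
10^11 = 10^8 · 10^2 · 10^1 ≡ 102 · 100 · 10 ≡ 82 (mod 131).
So M = 82. Node A computes K = M^20 mod 131.
82^1 ≡ 82 (mod 131)
82^2 = (82^1)^2 ≡ 82^2 = 6724 ≡ 43 (mod 131)
82^4 = (82^2)^2 ≡ 43^2 = 1849 ≡ 15 (mod 131)
82^8 = (82^4)^2 ≡ 15^2 = 225 ≡ 94 (mod 131)
82^16 = (82^8)^2 ≡ 94^2 = 8836 ≡ 59 (mod 131)
82^20 = 82^16 · 82^4 ≡ 59 · 15 ≡ 99 (mod 131).

99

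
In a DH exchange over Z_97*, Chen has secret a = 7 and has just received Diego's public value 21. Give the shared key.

10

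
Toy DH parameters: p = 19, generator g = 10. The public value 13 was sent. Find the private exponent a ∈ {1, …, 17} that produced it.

13

Try successive powers of 10 modulo 19:
10^1 ≡ 10
10^2 ≡ 5
10^3 ≡ 12
10^4 ≡ 6
10^5 ≡ 3
10^6 ≡ 11
10^7 ≡ 15
10^8 ≡ 17
10^9 ≡ 18
10^10 ≡ 9
10^11 ≡ 14
10^12 ≡ 7
10^13 ≡ 13
Found: a = 13.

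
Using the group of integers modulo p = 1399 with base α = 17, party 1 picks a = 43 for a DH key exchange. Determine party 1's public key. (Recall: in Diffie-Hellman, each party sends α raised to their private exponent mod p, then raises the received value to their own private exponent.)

Public value = 17^43 mod 1399.
17^1 ≡ 17 (mod 1399)
17^2 = (17^1)^2 ≡ 17^2 = 289 ≡ 289 (mod 1399)
17^4 = (17^2)^2 ≡ 289^2 = 83521 ≡ 980 (mod 1399)
17^8 = (17^4)^2 ≡ 980^2 = 960400 ≡ 686 (mod 1399)
17^16 = (17^8)^2 ≡ 686^2 = 470596 ≡ 532 (mod 1399)
17^32 = (17^16)^2 ≡ 532^2 = 283024 ≡ 426 (mod 1399)
17^43 = 17^32 · 17^8 · 17^2 · 17^1 ≡ 426 · 686 · 289 · 17 ≡ 940 (mod 1399).

940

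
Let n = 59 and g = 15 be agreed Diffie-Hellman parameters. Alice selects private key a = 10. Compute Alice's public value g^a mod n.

19

Public value = 15^10 mod 59.
15^1 ≡ 15 (mod 59)
15^2 = (15^1)^2 ≡ 15^2 = 225 ≡ 48 (mod 59)
15^4 = (15^2)^2 ≡ 48^2 = 2304 ≡ 3 (mod 59)
15^8 = (15^4)^2 ≡ 3^2 = 9 ≡ 9 (mod 59)
15^10 = 15^8 · 15^2 ≡ 9 · 48 ≡ 19 (mod 59).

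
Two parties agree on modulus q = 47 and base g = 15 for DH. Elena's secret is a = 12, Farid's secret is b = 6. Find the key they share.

9

Elena sends A = g^a mod q = 15^12 mod 47.
15^1 ≡ 15 (mod 47)
15^2 = (15^1)^2 ≡ 15^2 = 225 ≡ 37 (mod 47)
15^4 = (15^2)^2 ≡ 37^2 = 1369 ≡ 6 (mod 47)
15^8 = (15^4)^2 ≡ 6^2 = 36 ≡ 36 (mod 47)
15^12 = 15^8 · 15^4 ≡ 36 · 6 ≡ 28 (mod 47).
So A = 28. Farid then computes K = A^b mod q = 28^6 mod 47.
28^1 ≡ 28 (mod 47)
28^2 = (28^1)^2 ≡ 28^2 = 784 ≡ 32 (mod 47)
28^4 = (28^2)^2 ≡ 32^2 = 1024 ≡ 37 (mod 47)
28^6 = 28^4 · 28^2 ≡ 37 · 32 ≡ 9 (mod 47).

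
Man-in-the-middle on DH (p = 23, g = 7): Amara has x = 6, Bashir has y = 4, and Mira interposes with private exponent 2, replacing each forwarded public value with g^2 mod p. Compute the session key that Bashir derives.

12

Bashir receives Mira's public value M = 7^2 mod 23 instead of the honest one.
7^1 ≡ 7 (mod 23)
7^2 = (7^1)^2 ≡ 7^2 = 49 ≡ 3 (mod 23)
So M = 3. Bashir computes K = M^4 mod 23.
3^1 ≡ 3 (mod 23)
3^2 = (3^1)^2 ≡ 3^2 = 9 ≡ 9 (mod 23)
3^4 = (3^2)^2 ≡ 9^2 = 81 ≡ 12 (mod 23)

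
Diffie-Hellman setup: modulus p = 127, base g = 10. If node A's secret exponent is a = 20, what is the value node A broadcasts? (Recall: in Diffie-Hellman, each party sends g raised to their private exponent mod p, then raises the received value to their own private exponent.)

Public value = 10^20 (mod 127).
10^1 ≡ 10 (mod 127)
10^2 = (10^1)^2 ≡ 10^2 = 100 ≡ 100 (mod 127)
10^4 = (10^2)^2 ≡ 100^2 = 10000 ≡ 94 (mod 127)
10^8 = (10^4)^2 ≡ 94^2 = 8836 ≡ 73 (mod 127)
10^16 = (10^8)^2 ≡ 73^2 = 5329 ≡ 122 (mod 127)
10^20 = 10^16 · 10^4 ≡ 122 · 94 ≡ 38 (mod 127).

38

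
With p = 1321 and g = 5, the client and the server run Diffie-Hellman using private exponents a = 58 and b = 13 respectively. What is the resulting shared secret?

The client sends A = g^a mod p = 5^58 mod 1321.
5^1 ≡ 5 (mod 1321)
5^2 = (5^1)^2 ≡ 5^2 = 25 ≡ 25 (mod 1321)
5^4 = (5^2)^2 ≡ 25^2 = 625 ≡ 625 (mod 1321)
5^8 = (5^4)^2 ≡ 625^2 = 390625 ≡ 930 (mod 1321)
5^16 = (5^8)^2 ≡ 930^2 = 864900 ≡ 966 (mod 1321)
5^32 = (5^16)^2 ≡ 966^2 = 933156 ≡ 530 (mod 1321)
5^58 = 5^32 · 5^16 · 5^8 · 5^2 ≡ 530 · 966 · 930 · 25 ≡ 37 (mod 1321).
So A = 37. The server then computes K = A^b mod p = 37^13 mod 1321.
37^1 ≡ 37 (mod 1321)
37^2 = (37^1)^2 ≡ 37^2 = 1369 ≡ 48 (mod 1321)
37^4 = (37^2)^2 ≡ 48^2 = 2304 ≡ 983 (mod 1321)
37^8 = (37^4)^2 ≡ 983^2 = 966289 ≡ 638 (mod 1321)
37^13 = 37^8 · 37^4 · 37^1 ≡ 638 · 983 · 37 ≡ 12 (mod 1321).

12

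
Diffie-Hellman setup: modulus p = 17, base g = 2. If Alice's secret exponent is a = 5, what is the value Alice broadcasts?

Public value = 2^5 mod 17.
2^1 ≡ 2 (mod 17)
2^2 = (2^1)^2 ≡ 2^2 = 4 ≡ 4 (mod 17)
2^4 = (2^2)^2 ≡ 4^2 = 16 ≡ 16 (mod 17)
2^5 = 2^4 · 2^1 ≡ 16 · 2 ≡ 15 (mod 17).

15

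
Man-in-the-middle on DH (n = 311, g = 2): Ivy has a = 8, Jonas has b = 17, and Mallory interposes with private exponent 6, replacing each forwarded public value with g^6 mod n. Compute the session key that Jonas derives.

273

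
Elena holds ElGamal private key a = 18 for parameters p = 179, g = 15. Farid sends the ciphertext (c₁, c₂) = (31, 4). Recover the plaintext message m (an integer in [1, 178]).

Shared mask s = c₁^a mod p = 31^18 mod 179.
31^1 ≡ 31 (mod 179)
31^2 = (31^1)^2 ≡ 31^2 = 961 ≡ 66 (mod 179)
31^4 = (31^2)^2 ≡ 66^2 = 4356 ≡ 60 (mod 179)
31^8 = (31^4)^2 ≡ 60^2 = 3600 ≡ 20 (mod 179)
31^16 = (31^8)^2 ≡ 20^2 = 400 ≡ 42 (mod 179)
31^18 = 31^16 · 31^2 ≡ 42 · 66 ≡ 87 (mod 179).
So s = 87; s⁻¹ ≡ 107 (mod 179).
m = c₂ · s⁻¹ mod 179 = 4 · 107 mod 179 = 70.

70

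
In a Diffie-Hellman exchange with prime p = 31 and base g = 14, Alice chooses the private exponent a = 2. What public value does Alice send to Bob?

10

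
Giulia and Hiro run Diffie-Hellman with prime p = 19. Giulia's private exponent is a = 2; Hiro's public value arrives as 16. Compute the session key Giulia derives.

9

Shared key K = 16^2 mod 19.
16^1 ≡ 16 (mod 19)
16^2 = (16^1)^2 ≡ 16^2 = 256 ≡ 9 (mod 19)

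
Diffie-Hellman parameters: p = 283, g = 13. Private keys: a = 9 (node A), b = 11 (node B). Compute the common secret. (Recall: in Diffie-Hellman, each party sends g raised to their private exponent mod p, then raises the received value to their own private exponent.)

Node B sends B = g^b mod p = 13^11 mod 283.
13^1 ≡ 13 (mod 283)
13^2 = (13^1)^2 ≡ 13^2 = 169 ≡ 169 (mod 283)
13^4 = (13^2)^2 ≡ 169^2 = 28561 ≡ 261 (mod 283)
13^8 = (13^4)^2 ≡ 261^2 = 68121 ≡ 201 (mod 283)
13^11 = 13^8 · 13^2 · 13^1 ≡ 201 · 169 · 13 ≡ 117 (mod 283).
So B = 117. Node A then computes K = B^a mod p = 117^9 mod 283.
117^1 ≡ 117 (mod 283)
117^2 = (117^1)^2 ≡ 117^2 = 13689 ≡ 105 (mod 283)
117^4 = (117^2)^2 ≡ 105^2 = 11025 ≡ 271 (mod 283)
117^8 = (117^4)^2 ≡ 271^2 = 73441 ≡ 144 (mod 283)
117^9 = 117^8 · 117^1 ≡ 144 · 117 ≡ 151 (mod 283).

151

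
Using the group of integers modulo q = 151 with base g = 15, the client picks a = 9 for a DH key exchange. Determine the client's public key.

142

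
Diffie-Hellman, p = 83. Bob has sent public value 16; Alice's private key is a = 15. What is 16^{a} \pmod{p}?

Shared key K = 16^15 mod 83.
16^1 ≡ 16 (mod 83)
16^2 = (16^1)^2 ≡ 16^2 = 256 ≡ 7 (mod 83)
16^4 = (16^2)^2 ≡ 7^2 = 49 ≡ 49 (mod 83)
16^8 = (16^4)^2 ≡ 49^2 = 2401 ≡ 77 (mod 83)
16^15 = 16^8 · 16^4 · 16^2 · 16^1 ≡ 77 · 49 · 7 · 16 ≡ 23 (mod 83).

23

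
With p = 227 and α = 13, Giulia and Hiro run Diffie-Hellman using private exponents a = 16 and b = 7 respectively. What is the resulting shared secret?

Hiro sends B = α^b mod p = 13^7 mod 227.
13^1 ≡ 13 (mod 227)
13^2 = (13^1)^2 ≡ 13^2 = 169 ≡ 169 (mod 227)
13^4 = (13^2)^2 ≡ 169^2 = 28561 ≡ 186 (mod 227)
13^7 = 13^4 · 13^2 · 13^1 ≡ 186 · 169 · 13 ≡ 42 (mod 227).
So B = 42. Giulia then computes K = B^a mod p = 42^16 mod 227.
42^1 ≡ 42 (mod 227)
42^2 = (42^1)^2 ≡ 42^2 = 1764 ≡ 175 (mod 227)
42^4 = (42^2)^2 ≡ 175^2 = 30625 ≡ 207 (mod 227)
42^8 = (42^4)^2 ≡ 207^2 = 42849 ≡ 173 (mod 227)
42^16 = (42^8)^2 ≡ 173^2 = 29929 ≡ 192 (mod 227)

192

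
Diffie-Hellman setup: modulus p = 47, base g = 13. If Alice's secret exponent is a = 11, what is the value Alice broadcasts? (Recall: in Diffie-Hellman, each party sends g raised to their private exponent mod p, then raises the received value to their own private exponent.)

26

Public value = 13^11 mod 47.
13^1 ≡ 13 (mod 47)
13^2 = (13^1)^2 ≡ 13^2 = 169 ≡ 28 (mod 47)
13^4 = (13^2)^2 ≡ 28^2 = 784 ≡ 32 (mod 47)
13^8 = (13^4)^2 ≡ 32^2 = 1024 ≡ 37 (mod 47)
13^11 = 13^8 · 13^2 · 13^1 ≡ 37 · 28 · 13 ≡ 26 (mod 47).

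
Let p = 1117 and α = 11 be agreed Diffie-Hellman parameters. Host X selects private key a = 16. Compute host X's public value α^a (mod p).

Public value = 11^16 (mod 1117).
11^1 ≡ 11 (mod 1117)
11^2 = (11^1)^2 ≡ 11^2 = 121 ≡ 121 (mod 1117)
11^4 = (11^2)^2 ≡ 121^2 = 14641 ≡ 120 (mod 1117)
11^8 = (11^4)^2 ≡ 120^2 = 14400 ≡ 996 (mod 1117)
11^16 = (11^8)^2 ≡ 996^2 = 992016 ≡ 120 (mod 1117)

120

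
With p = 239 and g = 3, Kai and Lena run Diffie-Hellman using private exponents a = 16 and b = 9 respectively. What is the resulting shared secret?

Lena sends B = g^b mod p = 3^9 mod 239.
3^1 ≡ 3 (mod 239)
3^2 = (3^1)^2 ≡ 3^2 = 9 ≡ 9 (mod 239)
3^4 = (3^2)^2 ≡ 9^2 = 81 ≡ 81 (mod 239)
3^8 = (3^4)^2 ≡ 81^2 = 6561 ≡ 108 (mod 239)
3^9 = 3^8 · 3^1 ≡ 108 · 3 ≡ 85 (mod 239).
So B = 85. Kai then computes K = B^a mod p = 85^16 mod 239.
85^1 ≡ 85 (mod 239)
85^2 = (85^1)^2 ≡ 85^2 = 7225 ≡ 55 (mod 239)
85^4 = (85^2)^2 ≡ 55^2 = 3025 ≡ 157 (mod 239)
85^8 = (85^4)^2 ≡ 157^2 = 24649 ≡ 32 (mod 239)
85^16 = (85^8)^2 ≡ 32^2 = 1024 ≡ 68 (mod 239)

68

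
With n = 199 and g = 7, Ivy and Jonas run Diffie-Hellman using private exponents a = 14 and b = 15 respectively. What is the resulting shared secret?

8

Jonas sends B = g^b mod n = 7^15 mod 199.
7^1 ≡ 7 (mod 199)
7^2 = (7^1)^2 ≡ 7^2 = 49 ≡ 49 (mod 199)
7^4 = (7^2)^2 ≡ 49^2 = 2401 ≡ 13 (mod 199)
7^8 = (7^4)^2 ≡ 13^2 = 169 ≡ 169 (mod 199)
7^15 = 7^8 · 7^4 · 7^2 · 7^1 ≡ 169 · 13 · 49 · 7 ≡ 157 (mod 199).
So B = 157. Ivy then computes K = B^a mod n = 157^14 mod 199.
157^1 ≡ 157 (mod 199)
157^2 = (157^1)^2 ≡ 157^2 = 24649 ≡ 172 (mod 199)
157^4 = (157^2)^2 ≡ 172^2 = 29584 ≡ 132 (mod 199)
157^8 = (157^4)^2 ≡ 132^2 = 17424 ≡ 111 (mod 199)
157^14 = 157^8 · 157^4 · 157^2 ≡ 111 · 132 · 172 ≡ 8 (mod 199).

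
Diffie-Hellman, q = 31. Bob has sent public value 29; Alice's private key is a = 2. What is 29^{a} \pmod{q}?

4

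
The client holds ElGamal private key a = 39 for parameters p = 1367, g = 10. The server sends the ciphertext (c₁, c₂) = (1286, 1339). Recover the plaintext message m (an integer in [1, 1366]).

720

Shared mask s = c₁^a mod p = 1286^39 mod 1367.
1286^1 ≡ 1286 (mod 1367)
1286^2 = (1286^1)^2 ≡ 1286^2 = 1653796 ≡ 1093 (mod 1367)
1286^4 = (1286^2)^2 ≡ 1093^2 = 1194649 ≡ 1258 (mod 1367)
1286^8 = (1286^4)^2 ≡ 1258^2 = 1582564 ≡ 945 (mod 1367)
1286^16 = (1286^8)^2 ≡ 945^2 = 893025 ≡ 374 (mod 1367)
1286^32 = (1286^16)^2 ≡ 374^2 = 139876 ≡ 442 (mod 1367)
1286^39 = 1286^32 · 1286^4 · 1286^2 · 1286^1 ≡ 442 · 1258 · 1093 · 1286 ≡ 767 (mod 1367).
So s = 767; s⁻¹ ≡ 1146 (mod 1367).
m = c₂ · s⁻¹ mod 1367 = 1339 · 1146 mod 1367 = 720.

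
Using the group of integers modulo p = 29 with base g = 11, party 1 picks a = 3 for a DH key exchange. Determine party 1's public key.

Public value = 11^3 (mod 29).
11^1 ≡ 11 (mod 29)
11^2 = (11^1)^2 ≡ 11^2 = 121 ≡ 5 (mod 29)
11^3 = 11^2 · 11^1 ≡ 5 · 11 ≡ 26 (mod 29).

26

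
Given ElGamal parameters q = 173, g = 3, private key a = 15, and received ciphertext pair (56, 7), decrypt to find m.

2

Shared mask s = c₁^a mod q = 56^15 mod 173.
56^1 ≡ 56 (mod 173)
56^2 = (56^1)^2 ≡ 56^2 = 3136 ≡ 22 (mod 173)
56^4 = (56^2)^2 ≡ 22^2 = 484 ≡ 138 (mod 173)
56^8 = (56^4)^2 ≡ 138^2 = 19044 ≡ 14 (mod 173)
56^15 = 56^8 · 56^4 · 56^2 · 56^1 ≡ 14 · 138 · 22 · 56 ≡ 90 (mod 173).
So s = 90; s⁻¹ ≡ 25 (mod 173).
m = c₂ · s⁻¹ mod 173 = 7 · 25 mod 173 = 2.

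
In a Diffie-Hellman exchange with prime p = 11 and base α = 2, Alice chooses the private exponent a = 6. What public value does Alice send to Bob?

Public value = 2^{6} \pmod{11}.
2^1 ≡ 2 (mod 11)
2^2 = (2^1)^2 ≡ 2^2 = 4 ≡ 4 (mod 11)
2^4 = (2^2)^2 ≡ 4^2 = 16 ≡ 5 (mod 11)
2^6 = 2^4 · 2^2 ≡ 5 · 4 ≡ 9 (mod 11).

9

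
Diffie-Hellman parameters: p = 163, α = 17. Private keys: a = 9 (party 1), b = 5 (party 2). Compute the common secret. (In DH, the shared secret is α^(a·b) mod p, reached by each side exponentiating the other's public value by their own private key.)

Party 2 sends B = α^b mod p = 17^5 mod 163.
17^1 ≡ 17 (mod 163)
17^2 = (17^1)^2 ≡ 17^2 = 289 ≡ 126 (mod 163)
17^4 = (17^2)^2 ≡ 126^2 = 15876 ≡ 65 (mod 163)
17^5 = 17^4 · 17^1 ≡ 65 · 17 ≡ 127 (mod 163).
So B = 127. Party 1 then computes K = B^a mod p = 127^9 mod 163.
127^1 ≡ 127 (mod 163)
127^2 = (127^1)^2 ≡ 127^2 = 16129 ≡ 155 (mod 163)
127^4 = (127^2)^2 ≡ 155^2 = 24025 ≡ 64 (mod 163)
127^8 = (127^4)^2 ≡ 64^2 = 4096 ≡ 21 (mod 163)
127^9 = 127^8 · 127^1 ≡ 21 · 127 ≡ 59 (mod 163).

59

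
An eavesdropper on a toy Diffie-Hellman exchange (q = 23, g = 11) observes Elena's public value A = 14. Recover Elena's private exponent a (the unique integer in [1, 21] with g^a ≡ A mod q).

17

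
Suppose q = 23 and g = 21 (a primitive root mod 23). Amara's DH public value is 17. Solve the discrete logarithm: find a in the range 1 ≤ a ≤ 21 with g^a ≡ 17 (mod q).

9

Try successive powers of 21 modulo 23:
21^1 ≡ 21
21^2 ≡ 4
21^3 ≡ 15
21^4 ≡ 16
21^5 ≡ 14
21^6 ≡ 18
21^7 ≡ 10
21^8 ≡ 3
21^9 ≡ 17
Found: a = 9.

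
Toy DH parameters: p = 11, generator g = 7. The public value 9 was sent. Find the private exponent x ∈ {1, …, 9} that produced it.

8

Try successive powers of 7 modulo 11:
7^1 ≡ 7
7^2 ≡ 5
7^3 ≡ 2
7^4 ≡ 3
7^5 ≡ 10
7^6 ≡ 4
7^7 ≡ 6
7^8 ≡ 9
Found: x = 8.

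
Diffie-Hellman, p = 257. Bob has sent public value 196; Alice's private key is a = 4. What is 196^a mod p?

Shared key K = 196^4 mod 257.
196^1 ≡ 196 (mod 257)
196^2 = (196^1)^2 ≡ 196^2 = 38416 ≡ 123 (mod 257)
196^4 = (196^2)^2 ≡ 123^2 = 15129 ≡ 223 (mod 257)

223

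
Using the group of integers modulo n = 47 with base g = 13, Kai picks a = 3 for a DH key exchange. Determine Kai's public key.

Public value = 13^3 mod 47.
13^1 ≡ 13 (mod 47)
13^2 = (13^1)^2 ≡ 13^2 = 169 ≡ 28 (mod 47)
13^3 = 13^2 · 13^1 ≡ 28 · 13 ≡ 35 (mod 47).

35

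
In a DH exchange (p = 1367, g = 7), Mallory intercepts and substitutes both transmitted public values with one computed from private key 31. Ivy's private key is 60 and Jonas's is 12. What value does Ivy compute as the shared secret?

Ivy receives Mallory's public value M = 7^31 mod 1367 instead of the honest one.
7^1 ≡ 7 (mod 1367)
7^2 = (7^1)^2 ≡ 7^2 = 49 ≡ 49 (mod 1367)
7^4 = (7^2)^2 ≡ 49^2 = 2401 ≡ 1034 (mod 1367)
7^8 = (7^4)^2 ≡ 1034^2 = 1069156 ≡ 162 (mod 1367)
7^16 = (7^8)^2 ≡ 162^2 = 26244 ≡ 271 (mod 1367)
7^31 = 7^16 · 7^8 · 7^4 · 7^2 · 7^1 ≡ 271 · 162 · 1034 · 49 · 7 ≡ 532 (mod 1367).
So M = 532. Ivy computes K = M^60 mod 1367.
532^1 ≡ 532 (mod 1367)
532^2 = (532^1)^2 ≡ 532^2 = 283024 ≡ 55 (mod 1367)
532^4 = (532^2)^2 ≡ 55^2 = 3025 ≡ 291 (mod 1367)
532^8 = (532^4)^2 ≡ 291^2 = 84681 ≡ 1294 (mod 1367)
532^16 = (532^8)^2 ≡ 1294^2 = 1674436 ≡ 1228 (mod 1367)
532^32 = (532^16)^2 ≡ 1228^2 = 1507984 ≡ 183 (mod 1367)
532^60 = 532^32 · 532^16 · 532^8 · 532^4 ≡ 183 · 1228 · 1294 · 291 ≡ 862 (mod 1367).

862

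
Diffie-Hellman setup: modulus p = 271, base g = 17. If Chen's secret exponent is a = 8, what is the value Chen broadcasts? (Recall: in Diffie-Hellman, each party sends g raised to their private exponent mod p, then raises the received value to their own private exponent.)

99

Public value = 17^{8} \pmod{271}.
17^1 ≡ 17 (mod 271)
17^2 = (17^1)^2 ≡ 17^2 = 289 ≡ 18 (mod 271)
17^4 = (17^2)^2 ≡ 18^2 = 324 ≡ 53 (mod 271)
17^8 = (17^4)^2 ≡ 53^2 = 2809 ≡ 99 (mod 271)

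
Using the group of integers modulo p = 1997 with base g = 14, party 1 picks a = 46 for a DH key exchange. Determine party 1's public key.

1482

Public value = 14^46 (mod 1997).
14^1 ≡ 14 (mod 1997)
14^2 = (14^1)^2 ≡ 14^2 = 196 ≡ 196 (mod 1997)
14^4 = (14^2)^2 ≡ 196^2 = 38416 ≡ 473 (mod 1997)
14^8 = (14^4)^2 ≡ 473^2 = 223729 ≡ 65 (mod 1997)
14^16 = (14^8)^2 ≡ 65^2 = 4225 ≡ 231 (mod 1997)
14^32 = (14^16)^2 ≡ 231^2 = 53361 ≡ 1439 (mod 1997)
14^46 = 14^32 · 14^8 · 14^4 · 14^2 ≡ 1439 · 65 · 473 · 196 ≡ 1482 (mod 1997).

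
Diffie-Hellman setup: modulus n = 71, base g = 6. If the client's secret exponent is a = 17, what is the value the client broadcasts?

Public value = 6^17 mod 71.
6^1 ≡ 6 (mod 71)
6^2 = (6^1)^2 ≡ 6^2 = 36 ≡ 36 (mod 71)
6^4 = (6^2)^2 ≡ 36^2 = 1296 ≡ 18 (mod 71)
6^8 = (6^4)^2 ≡ 18^2 = 324 ≡ 40 (mod 71)
6^16 = (6^8)^2 ≡ 40^2 = 1600 ≡ 38 (mod 71)
6^17 = 6^16 · 6^1 ≡ 38 · 6 ≡ 15 (mod 71).

15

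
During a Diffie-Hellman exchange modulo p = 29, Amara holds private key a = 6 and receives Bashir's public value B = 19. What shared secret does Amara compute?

22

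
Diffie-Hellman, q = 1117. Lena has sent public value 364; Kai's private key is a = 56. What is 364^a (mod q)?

Shared key K = 364^56 mod 1117.
364^1 ≡ 364 (mod 1117)
364^2 = (364^1)^2 ≡ 364^2 = 132496 ≡ 690 (mod 1117)
364^4 = (364^2)^2 ≡ 690^2 = 476100 ≡ 258 (mod 1117)
364^8 = (364^4)^2 ≡ 258^2 = 66564 ≡ 661 (mod 1117)
364^16 = (364^8)^2 ≡ 661^2 = 436921 ≡ 174 (mod 1117)
364^32 = (364^16)^2 ≡ 174^2 = 30276 ≡ 117 (mod 1117)
364^56 = 364^32 · 364^16 · 364^8 ≡ 117 · 174 · 661 ≡ 139 (mod 1117).

139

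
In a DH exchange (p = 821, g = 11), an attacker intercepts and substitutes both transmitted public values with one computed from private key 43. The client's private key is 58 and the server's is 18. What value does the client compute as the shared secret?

552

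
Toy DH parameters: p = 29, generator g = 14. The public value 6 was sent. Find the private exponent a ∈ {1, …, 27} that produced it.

Try successive powers of 14 modulo 29:
14^1 ≡ 14
14^2 ≡ 22
14^3 ≡ 18
14^4 ≡ 20
14^5 ≡ 19
14^6 ≡ 5
14^7 ≡ 12
14^8 ≡ 23
14^9 ≡ 3
14^10 ≡ 13
14^11 ≡ 8
14^12 ≡ 25
14^13 ≡ 2
14^14 ≡ 28
14^15 ≡ 15
14^16 ≡ 7
14^17 ≡ 11
14^18 ≡ 9
14^19 ≡ 10
14^20 ≡ 24
14^21 ≡ 17
14^22 ≡ 6
Found: a = 22.

22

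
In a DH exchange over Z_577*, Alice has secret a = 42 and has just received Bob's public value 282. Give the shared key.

Shared key K = 282^42 mod 577.
282^1 ≡ 282 (mod 577)
282^2 = (282^1)^2 ≡ 282^2 = 79524 ≡ 475 (mod 577)
282^4 = (282^2)^2 ≡ 475^2 = 225625 ≡ 18 (mod 577)
282^8 = (282^4)^2 ≡ 18^2 = 324 ≡ 324 (mod 577)
282^16 = (282^8)^2 ≡ 324^2 = 104976 ≡ 539 (mod 577)
282^32 = (282^16)^2 ≡ 539^2 = 290521 ≡ 290 (mod 577)
282^42 = 282^32 · 282^8 · 282^2 ≡ 290 · 324 · 475 ≡ 50 (mod 577).

50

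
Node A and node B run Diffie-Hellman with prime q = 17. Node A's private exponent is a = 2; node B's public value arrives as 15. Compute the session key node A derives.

4

Shared key K = 15^2 mod 17.
15^1 ≡ 15 (mod 17)
15^2 = (15^1)^2 ≡ 15^2 = 225 ≡ 4 (mod 17)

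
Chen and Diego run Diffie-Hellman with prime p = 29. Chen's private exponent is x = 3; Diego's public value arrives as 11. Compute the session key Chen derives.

Shared key K = 11^3 mod 29.
11^1 ≡ 11 (mod 29)
11^2 = (11^1)^2 ≡ 11^2 = 121 ≡ 5 (mod 29)
11^3 = 11^2 · 11^1 ≡ 5 · 11 ≡ 26 (mod 29).

26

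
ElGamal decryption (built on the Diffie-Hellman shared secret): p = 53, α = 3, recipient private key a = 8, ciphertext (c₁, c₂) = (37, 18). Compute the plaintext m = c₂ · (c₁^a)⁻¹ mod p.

Shared mask s = c₁^a mod p = 37^8 mod 53.
37^1 ≡ 37 (mod 53)
37^2 = (37^1)^2 ≡ 37^2 = 1369 ≡ 44 (mod 53)
37^4 = (37^2)^2 ≡ 44^2 = 1936 ≡ 28 (mod 53)
37^8 = (37^4)^2 ≡ 28^2 = 784 ≡ 42 (mod 53)
So s = 42; s⁻¹ ≡ 24 (mod 53).
m = c₂ · s⁻¹ mod 53 = 18 · 24 mod 53 = 8.

8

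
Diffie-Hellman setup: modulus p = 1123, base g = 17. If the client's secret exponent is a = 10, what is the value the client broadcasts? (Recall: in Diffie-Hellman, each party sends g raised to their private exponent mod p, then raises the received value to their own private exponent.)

1112

Public value = 17^10 (mod 1123).
17^1 ≡ 17 (mod 1123)
17^2 = (17^1)^2 ≡ 17^2 = 289 ≡ 289 (mod 1123)
17^4 = (17^2)^2 ≡ 289^2 = 83521 ≡ 419 (mod 1123)
17^8 = (17^4)^2 ≡ 419^2 = 175561 ≡ 373 (mod 1123)
17^10 = 17^8 · 17^2 ≡ 373 · 289 ≡ 1112 (mod 1123).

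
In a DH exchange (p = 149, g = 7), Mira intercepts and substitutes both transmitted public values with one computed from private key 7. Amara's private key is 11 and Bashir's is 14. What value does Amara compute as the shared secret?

45

Amara receives Mira's public value M = 7^7 mod 149 instead of the honest one.
7^1 ≡ 7 (mod 149)
7^2 = (7^1)^2 ≡ 7^2 = 49 ≡ 49 (mod 149)
7^4 = (7^2)^2 ≡ 49^2 = 2401 ≡ 17 (mod 149)
7^7 = 7^4 · 7^2 · 7^1 ≡ 17 · 49 · 7 ≡ 20 (mod 149).
So M = 20. Amara computes K = M^11 mod 149.
20^1 ≡ 20 (mod 149)
20^2 = (20^1)^2 ≡ 20^2 = 400 ≡ 102 (mod 149)
20^4 = (20^2)^2 ≡ 102^2 = 10404 ≡ 123 (mod 149)
20^8 = (20^4)^2 ≡ 123^2 = 15129 ≡ 80 (mod 149)
20^11 = 20^8 · 20^2 · 20^1 ≡ 80 · 102 · 20 ≡ 45 (mod 149).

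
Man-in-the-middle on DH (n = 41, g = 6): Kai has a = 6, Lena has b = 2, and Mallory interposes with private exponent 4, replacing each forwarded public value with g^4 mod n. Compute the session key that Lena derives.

Lena receives Mallory's public value M = 6^4 mod 41 instead of the honest one.
6^1 ≡ 6 (mod 41)
6^2 = (6^1)^2 ≡ 6^2 = 36 ≡ 36 (mod 41)
6^4 = (6^2)^2 ≡ 36^2 = 1296 ≡ 25 (mod 41)
So M = 25. Lena computes K = M^2 mod 41.
25^1 ≡ 25 (mod 41)
25^2 = (25^1)^2 ≡ 25^2 = 625 ≡ 10 (mod 41)

10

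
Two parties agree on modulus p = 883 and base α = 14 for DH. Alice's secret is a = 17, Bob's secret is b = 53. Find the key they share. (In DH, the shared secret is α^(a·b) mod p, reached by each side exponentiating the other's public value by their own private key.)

121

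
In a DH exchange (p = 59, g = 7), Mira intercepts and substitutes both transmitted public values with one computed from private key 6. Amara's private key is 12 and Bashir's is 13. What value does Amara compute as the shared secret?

28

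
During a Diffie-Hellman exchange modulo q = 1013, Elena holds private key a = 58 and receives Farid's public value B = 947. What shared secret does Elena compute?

772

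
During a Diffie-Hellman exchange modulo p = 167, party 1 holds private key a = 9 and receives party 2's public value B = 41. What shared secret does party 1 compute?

83

Shared key K = 41^9 mod 167.
41^1 ≡ 41 (mod 167)
41^2 = (41^1)^2 ≡ 41^2 = 1681 ≡ 11 (mod 167)
41^4 = (41^2)^2 ≡ 11^2 = 121 ≡ 121 (mod 167)
41^8 = (41^4)^2 ≡ 121^2 = 14641 ≡ 112 (mod 167)
41^9 = 41^8 · 41^1 ≡ 112 · 41 ≡ 83 (mod 167).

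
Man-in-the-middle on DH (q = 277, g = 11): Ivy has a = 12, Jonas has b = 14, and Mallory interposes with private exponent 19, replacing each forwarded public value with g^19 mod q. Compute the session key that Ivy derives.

157

Ivy receives Mallory's public value M = 11^19 mod 277 instead of the honest one.
11^1 ≡ 11 (mod 277)
11^2 = (11^1)^2 ≡ 11^2 = 121 ≡ 121 (mod 277)
11^4 = (11^2)^2 ≡ 121^2 = 14641 ≡ 237 (mod 277)
11^8 = (11^4)^2 ≡ 237^2 = 56169 ≡ 215 (mod 277)
11^16 = (11^8)^2 ≡ 215^2 = 46225 ≡ 243 (mod 277)
11^19 = 11^16 · 11^2 · 11^1 ≡ 243 · 121 · 11 ≡ 174 (mod 277).
So M = 174. Ivy computes K = M^12 mod 277.
174^1 ≡ 174 (mod 277)
174^2 = (174^1)^2 ≡ 174^2 = 30276 ≡ 83 (mod 277)
174^4 = (174^2)^2 ≡ 83^2 = 6889 ≡ 241 (mod 277)
174^8 = (174^4)^2 ≡ 241^2 = 58081 ≡ 188 (mod 277)
174^12 = 174^8 · 174^4 ≡ 188 · 241 ≡ 157 (mod 277).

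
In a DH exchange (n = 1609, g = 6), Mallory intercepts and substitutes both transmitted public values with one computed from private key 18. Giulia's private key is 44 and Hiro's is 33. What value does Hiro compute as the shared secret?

Hiro receives Mallory's public value M = 6^18 mod 1609 instead of the honest one.
6^1 ≡ 6 (mod 1609)
6^2 = (6^1)^2 ≡ 6^2 = 36 ≡ 36 (mod 1609)
6^4 = (6^2)^2 ≡ 36^2 = 1296 ≡ 1296 (mod 1609)
6^8 = (6^4)^2 ≡ 1296^2 = 1679616 ≡ 1429 (mod 1609)
6^16 = (6^8)^2 ≡ 1429^2 = 2042041 ≡ 220 (mod 1609)
6^18 = 6^16 · 6^2 ≡ 220 · 36 ≡ 1484 (mod 1609).
So M = 1484. Hiro computes K = M^33 mod 1609.
1484^1 ≡ 1484 (mod 1609)
1484^2 = (1484^1)^2 ≡ 1484^2 = 2202256 ≡ 1144 (mod 1609)
1484^4 = (1484^2)^2 ≡ 1144^2 = 1308736 ≡ 619 (mod 1609)
1484^8 = (1484^4)^2 ≡ 619^2 = 383161 ≡ 219 (mod 1609)
1484^16 = (1484^8)^2 ≡ 219^2 = 47961 ≡ 1300 (mod 1609)
1484^32 = (1484^16)^2 ≡ 1300^2 = 1690000 ≡ 550 (mod 1609)
1484^33 = 1484^32 · 1484^1 ≡ 550 · 1484 ≡ 437 (mod 1609).

437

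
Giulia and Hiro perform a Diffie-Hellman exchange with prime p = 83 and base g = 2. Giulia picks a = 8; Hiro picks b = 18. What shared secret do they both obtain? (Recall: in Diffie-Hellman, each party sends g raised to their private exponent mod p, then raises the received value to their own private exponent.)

9

Hiro sends B = g^b mod p = 2^18 mod 83.
2^1 ≡ 2 (mod 83)
2^2 = (2^1)^2 ≡ 2^2 = 4 ≡ 4 (mod 83)
2^4 = (2^2)^2 ≡ 4^2 = 16 ≡ 16 (mod 83)
2^8 = (2^4)^2 ≡ 16^2 = 256 ≡ 7 (mod 83)
2^16 = (2^8)^2 ≡ 7^2 = 49 ≡ 49 (mod 83)
2^18 = 2^16 · 2^2 ≡ 49 · 4 ≡ 30 (mod 83).
So B = 30. Giulia then computes K = B^a mod p = 30^8 mod 83.
30^1 ≡ 30 (mod 83)
30^2 = (30^1)^2 ≡ 30^2 = 900 ≡ 70 (mod 83)
30^4 = (30^2)^2 ≡ 70^2 = 4900 ≡ 3 (mod 83)
30^8 = (30^4)^2 ≡ 3^2 = 9 ≡ 9 (mod 83)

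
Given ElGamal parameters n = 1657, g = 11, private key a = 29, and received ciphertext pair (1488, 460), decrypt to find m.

302

Shared mask s = c₁^a mod n = 1488^29 mod 1657.
1488^1 ≡ 1488 (mod 1657)
1488^2 = (1488^1)^2 ≡ 1488^2 = 2214144 ≡ 392 (mod 1657)
1488^4 = (1488^2)^2 ≡ 392^2 = 153664 ≡ 1220 (mod 1657)
1488^8 = (1488^4)^2 ≡ 1220^2 = 1488400 ≡ 414 (mod 1657)
1488^16 = (1488^8)^2 ≡ 414^2 = 171396 ≡ 725 (mod 1657)
1488^29 = 1488^16 · 1488^8 · 1488^4 · 1488^1 ≡ 725 · 414 · 1220 · 1488 ≡ 1461 (mod 1657).
So s = 1461; s⁻¹ ≡ 1564 (mod 1657).
m = c₂ · s⁻¹ mod 1657 = 460 · 1564 mod 1657 = 302.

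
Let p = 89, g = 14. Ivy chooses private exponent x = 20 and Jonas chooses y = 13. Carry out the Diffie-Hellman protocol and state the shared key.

25

Jonas sends B = g^y mod p = 14^13 mod 89.
14^1 ≡ 14 (mod 89)
14^2 = (14^1)^2 ≡ 14^2 = 196 ≡ 18 (mod 89)
14^4 = (14^2)^2 ≡ 18^2 = 324 ≡ 57 (mod 89)
14^8 = (14^4)^2 ≡ 57^2 = 3249 ≡ 45 (mod 89)
14^13 = 14^8 · 14^4 · 14^1 ≡ 45 · 57 · 14 ≡ 43 (mod 89).
So B = 43. Ivy then computes K = B^x mod p = 43^20 mod 89.
43^1 ≡ 43 (mod 89)
43^2 = (43^1)^2 ≡ 43^2 = 1849 ≡ 69 (mod 89)
43^4 = (43^2)^2 ≡ 69^2 = 4761 ≡ 44 (mod 89)
43^8 = (43^4)^2 ≡ 44^2 = 1936 ≡ 67 (mod 89)
43^16 = (43^8)^2 ≡ 67^2 = 4489 ≡ 39 (mod 89)
43^20 = 43^16 · 43^4 ≡ 39 · 44 ≡ 25 (mod 89).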